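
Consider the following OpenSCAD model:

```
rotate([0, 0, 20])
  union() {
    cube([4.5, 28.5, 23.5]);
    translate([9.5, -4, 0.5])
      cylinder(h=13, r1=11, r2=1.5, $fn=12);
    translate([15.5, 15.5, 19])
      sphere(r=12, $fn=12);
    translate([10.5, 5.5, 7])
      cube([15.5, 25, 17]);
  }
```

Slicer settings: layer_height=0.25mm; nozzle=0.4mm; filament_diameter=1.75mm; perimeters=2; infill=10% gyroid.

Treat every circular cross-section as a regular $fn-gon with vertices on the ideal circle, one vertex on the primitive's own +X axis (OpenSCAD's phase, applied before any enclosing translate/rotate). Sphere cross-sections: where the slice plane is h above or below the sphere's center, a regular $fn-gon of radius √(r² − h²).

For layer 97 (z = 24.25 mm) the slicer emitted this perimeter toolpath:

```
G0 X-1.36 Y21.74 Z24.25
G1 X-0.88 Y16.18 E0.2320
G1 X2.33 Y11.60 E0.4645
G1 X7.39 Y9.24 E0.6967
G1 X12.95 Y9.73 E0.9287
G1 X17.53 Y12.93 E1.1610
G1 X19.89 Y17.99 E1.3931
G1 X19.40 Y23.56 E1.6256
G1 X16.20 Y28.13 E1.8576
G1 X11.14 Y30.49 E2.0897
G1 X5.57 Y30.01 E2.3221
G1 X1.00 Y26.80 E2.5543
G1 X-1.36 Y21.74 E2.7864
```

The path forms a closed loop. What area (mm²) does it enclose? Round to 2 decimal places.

349.25 mm²

Apply the shoelace formula to the sequence of (X, Y) vertices; enclosed area = 349.25 mm².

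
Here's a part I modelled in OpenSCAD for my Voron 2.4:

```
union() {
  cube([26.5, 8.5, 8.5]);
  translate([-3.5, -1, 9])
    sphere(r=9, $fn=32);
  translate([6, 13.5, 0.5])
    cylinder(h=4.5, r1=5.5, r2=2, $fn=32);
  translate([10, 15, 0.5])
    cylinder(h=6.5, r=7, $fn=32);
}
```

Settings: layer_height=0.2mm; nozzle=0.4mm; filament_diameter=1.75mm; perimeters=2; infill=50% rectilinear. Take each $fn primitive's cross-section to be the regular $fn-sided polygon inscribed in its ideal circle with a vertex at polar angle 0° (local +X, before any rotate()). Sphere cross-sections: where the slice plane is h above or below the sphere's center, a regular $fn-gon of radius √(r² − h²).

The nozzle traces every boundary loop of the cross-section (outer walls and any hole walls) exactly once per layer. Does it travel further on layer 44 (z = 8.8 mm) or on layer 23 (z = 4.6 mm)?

Layer 44 (z = 8.8): the cube is absent (z outside [0, 8.5]); the r=9 sphere at (-3.5, -1) slices to a regular 32-gon of circumradius 8.998 (√(r²−h²) with h=0.2 from center) (perimeter = 2·32·8.998·sin(180°/32) = 56.44 mm); the cone at (6, 13.5) is not intersected at this z (z outside [0.5, 5]); the cylinder at (10, 15) does not reach this height (z outside [0.5, 7]); Merging all regions: only the r=9 sphere at (-3.5, -1) is present, so the union is just that shape — boundary = 56.44 mm. So its perimeter = 56.44 mm. Layer 23 (z = 4.6): the 26.5×8.5 cube contributes its full rectangle (perimeter 70.00 mm); the sphere at (-3.5, -1): section is a regular 32-gon, circumradius = √(r²−h²) = √(9²−4.4²) = 7.851 (perimeter = 2·32·7.851·sin(180°/32) = 49.25 mm); the cone at (6, 13.5): at t=0.911 of its height the radius interpolates to r₁+(r₂−r₁)t = 2.311, giving a regular 32-gon of that circumradius (perimeter = 2·32·2.311·sin(180°/32) = 14.50 mm); the cylinder at (10, 15): section is a regular 32-gon, circumradius r=7 (perimeter = 2·32·7.000·sin(180°/32) = 43.91 mm); Taking the union: the regions partially overlap (shared area 35.64 mm²), so the edge portions inside another operand are dropped and the merged outline is re-measured after clipping — boundary = 134.85 mm. So its perimeter = 134.85 mm. Layer 23 is larger (134.85 vs 56.44 mm).

layer 23 (z = 4.6 mm)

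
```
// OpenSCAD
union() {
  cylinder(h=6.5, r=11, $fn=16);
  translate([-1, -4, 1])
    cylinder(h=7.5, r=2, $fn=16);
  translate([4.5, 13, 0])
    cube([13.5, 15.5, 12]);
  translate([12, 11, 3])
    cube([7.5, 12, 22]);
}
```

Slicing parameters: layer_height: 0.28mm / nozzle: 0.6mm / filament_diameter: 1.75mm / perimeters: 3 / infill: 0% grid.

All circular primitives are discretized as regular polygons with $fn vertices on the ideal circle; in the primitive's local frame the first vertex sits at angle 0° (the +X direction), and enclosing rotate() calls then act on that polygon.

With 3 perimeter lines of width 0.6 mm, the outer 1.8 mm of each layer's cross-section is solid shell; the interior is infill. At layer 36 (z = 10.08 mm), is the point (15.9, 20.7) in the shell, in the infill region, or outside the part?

infill

At z = 10.08 mm: the cylinder does not reach this height (z outside [0, 6.5]); the cylinder at (-1, -4) is not intersected at this z (z outside [1, 8.5]); the 13.5×15.5 cube at (4.5, 13) contributes its full rectangle; the 7.5×12 cube at (12, 11) contributes its full rectangle; Combining (union): the regions partially overlap (shared area 60.00 mm²), so overlapping operands fuse into one piece — 1 connected region. Overall, the cross-section is a single solid region. The nearest boundary edge runs (18.00, 28.50)→(18.00, 23.00); distance from the point to it = 3.11 mm. The point is inside the cross-section and 3.11 mm from the nearest boundary — more than the 1.8 mm shell width (3 × 0.6), so it's in the infill interior.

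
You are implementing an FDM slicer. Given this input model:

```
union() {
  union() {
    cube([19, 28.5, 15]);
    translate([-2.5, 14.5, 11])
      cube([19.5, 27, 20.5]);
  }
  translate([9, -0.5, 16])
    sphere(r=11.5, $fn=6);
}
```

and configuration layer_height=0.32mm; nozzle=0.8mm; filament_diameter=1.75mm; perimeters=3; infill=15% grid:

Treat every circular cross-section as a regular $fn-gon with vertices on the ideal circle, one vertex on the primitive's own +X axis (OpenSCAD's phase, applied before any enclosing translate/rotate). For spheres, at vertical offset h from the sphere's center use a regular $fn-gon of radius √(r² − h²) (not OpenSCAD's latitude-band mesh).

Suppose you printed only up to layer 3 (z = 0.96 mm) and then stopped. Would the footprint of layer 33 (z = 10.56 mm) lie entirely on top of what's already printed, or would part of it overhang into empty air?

Compare the two slices. At z = 0.96: the 19×28.5 cube contributes its full rectangle (area 541.50 mm²); the cube at (-2.5, 14.5) does not reach this height (z outside [11, 31.5]); Taking the union: only the 19×28.5 cube is present, so the union is just that shape — area = 541.50 mm²; the sphere at (9, -0.5) does not reach this height (|z−center|=15.040 > r=11.5); Combining (union): only the result so far is present, so the union is just that shape — area = 541.50 mm². At z = 10.56: the 19×28.5 cube contributes its full rectangle (area 541.50 mm²); the cube at (-2.5, 14.5) does not reach this height (z outside [11, 31.5]); Merging all regions: only the 19×28.5 cube is present, so the union is just that shape — area = 541.50 mm²; the r=11.5 sphere at (9, -0.5) contributes a regular 6-gon of circumradius √(11.5²−5.44²) = 10.132 (area = (6/2)·10.132²·sin(360°/6) = 266.71 mm²); Taking the union: the regions partially overlap — summed areas 808.21 mm² minus the doubly-counted overlap 122.75 mm² gives 685.46 mm² — area = 685.46 mm². Checking containment: at z = 10.56 the cross-section extends beyond the z = 0.96 cross-section by about 143.96 mm².

part overhangs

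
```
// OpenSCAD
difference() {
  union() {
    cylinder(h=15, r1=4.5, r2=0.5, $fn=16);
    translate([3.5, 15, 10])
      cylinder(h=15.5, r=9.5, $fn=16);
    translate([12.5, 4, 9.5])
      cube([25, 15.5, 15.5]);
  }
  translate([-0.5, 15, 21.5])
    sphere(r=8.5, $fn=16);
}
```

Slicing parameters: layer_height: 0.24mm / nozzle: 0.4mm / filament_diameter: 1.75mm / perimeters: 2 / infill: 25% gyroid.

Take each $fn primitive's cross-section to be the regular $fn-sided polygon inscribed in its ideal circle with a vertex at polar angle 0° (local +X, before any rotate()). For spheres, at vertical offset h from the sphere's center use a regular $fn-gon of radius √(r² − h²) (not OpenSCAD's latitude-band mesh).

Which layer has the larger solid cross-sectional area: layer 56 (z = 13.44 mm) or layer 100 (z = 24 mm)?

layer 56 (z = 13.44 mm)

Layer 56 (z = 13.44): the cone (r1=4.5→r2=0.5) has section circumradius 0.916 here — a regular 16-gon (area = (16/2)·0.916²·sin(360°/16) = 2.57 mm²); the cylinder at (3.5, 15): section is a regular 16-gon, circumradius r=9.5 (area = (16/2)·9.500²·sin(360°/16) = 276.30 mm²); the 25×15.5 cube at (12.5, 4) contributes its full rectangle (area 387.50 mm²); Taking the union: the regions partially overlap — summed areas 666.37 mm² minus the doubly-counted overlap 1.26 mm² gives 665.11 mm² — area = 665.11 mm²; the r=8.5 sphere at (-0.5, 15) contributes a regular 16-gon of circumradius √(8.5²−8.06²) = 2.699 (area = (16/2)·2.699²·sin(360°/16) = 22.31 mm²); Subtracting the remaining from the first: starting from that combined region (665.11 mm²), the r=8.5 sphere at (-0.5, 15) lies wholly inside it (removes its full 22.31 mm² and its 16.85 mm outline becomes a hole wall) — area = 642.80 mm². So its area = 642.80 mm². Layer 100 (z = 24): the cone is absent (z outside [0, 15]); the cylinder at (3.5, 15): section is a regular 16-gon, circumradius r=9.5 (area = (16/2)·9.500²·sin(360°/16) = 276.30 mm²); the cube at (12.5, 4) (footprint 25×15.5) is included at this height (area 387.50 mm²); Combining (union): the regions partially overlap — summed areas 663.80 mm² minus the doubly-counted overlap 1.26 mm² gives 662.54 mm² — area = 662.54 mm²; the sphere at (-0.5, 15): section is a regular 16-gon, circumradius = √(r²−h²) = √(8.5²−2.5²) = 8.124 (area = (16/2)·8.124²·sin(360°/16) = 202.06 mm²); Taking the first minus the rest: starting from that combined region (662.54 mm²), the r=8.5 sphere at (-0.5, 15) partially overlaps it — only the 166.07 mm² overlap (of its 202.06 mm²) is removed, clipping the outline — area = 496.48 mm². So its area = 496.48 mm². Layer 56 is larger (642.80 vs 496.48 mm²).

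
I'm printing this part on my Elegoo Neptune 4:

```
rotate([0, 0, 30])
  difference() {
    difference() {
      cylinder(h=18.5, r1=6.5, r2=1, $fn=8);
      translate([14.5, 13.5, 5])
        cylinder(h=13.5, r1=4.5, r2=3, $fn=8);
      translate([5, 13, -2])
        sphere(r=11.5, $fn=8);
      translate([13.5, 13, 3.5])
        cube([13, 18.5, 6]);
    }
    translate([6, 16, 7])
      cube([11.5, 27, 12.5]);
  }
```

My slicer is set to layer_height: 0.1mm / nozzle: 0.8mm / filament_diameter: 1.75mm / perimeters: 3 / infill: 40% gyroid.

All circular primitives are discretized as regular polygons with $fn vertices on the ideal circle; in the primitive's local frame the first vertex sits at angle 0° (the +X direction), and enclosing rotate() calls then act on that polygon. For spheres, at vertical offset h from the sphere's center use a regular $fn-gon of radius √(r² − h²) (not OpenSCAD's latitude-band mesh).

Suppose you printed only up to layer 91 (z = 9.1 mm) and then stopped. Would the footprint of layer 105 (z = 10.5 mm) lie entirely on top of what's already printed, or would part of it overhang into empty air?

entirely on top

Compare the two slices. At z = 9.1: the cone (r1=6.5→r2=1) has section circumradius 3.795 here — a regular 8-gon (area = (8/2)·3.795²·sin(360°/8) = 40.73 mm²); the cone at (14.5, 13.5) (r1=4.5→r2=3) has section circumradius 4.044 here — a regular 8-gon (area = (8/2)·4.044²·sin(360°/8) = 46.27 mm²); the r=11.5 sphere at (5, 13) slices to a regular 8-gon of circumradius 3.007 (√(r²−h²) with h=11.1 from center) (area = (8/2)·3.007²·sin(360°/8) = 25.57 mm²); the cube at (13.5, 13) is present — its section is the full 13×18.5 rectangle (area 240.50 mm²); After the difference (first − rest): starting from the cone (40.73 mm²), the cone at (14.5, 13.5) misses the remaining region (no effect); the r=11.5 sphere at (5, 13) misses the remaining region (no effect); the 13×18.5 cube at (13.5, 13) misses the remaining region (no effect) — area = 40.73 mm²; the cube at (6, 16) (footprint 11.5×27) is included at this height (area 310.50 mm²); Taking the first minus the rest: starting from that combined region (40.73 mm²), the 11.5×27 cube at (6, 16) misses the remaining region (no effect) — area = 40.73 mm²; (whole slice rotated 30° about Z — lengths, areas and connectivity unchanged). At z = 10.5: the cone: at t=0.568 of its height the radius interpolates to r₁+(r₂−r₁)t = 3.378, giving a regular 8-gon of that circumradius (area = (8/2)·3.378²·sin(360°/8) = 32.28 mm²); the cone at (14.5, 13.5): at t=0.407 of its height the radius interpolates to r₁+(r₂−r₁)t = 3.889, giving a regular 8-gon of that circumradius (area = (8/2)·3.889²·sin(360°/8) = 42.78 mm²); the sphere at (5, 13) is absent (|z−center|=12.500 > r=11.5); the cube at (13.5, 13) is absent (z outside [3.5, 9.5]); After the difference (first − rest): starting from the cone (32.28 mm²), the cone at (14.5, 13.5) misses the remaining region (no effect) — area = 32.28 mm²; the 11.5×27 cube at (6, 16) contributes its full rectangle (area 310.50 mm²); Taking the first minus the rest: starting from that combined region (32.28 mm²), the 11.5×27 cube at (6, 16) misses the remaining region (no effect) — area = 32.28 mm²; (whole slice rotated 30° about Z — lengths, areas and connectivity unchanged). Checking containment: the cross-section at z = 10.5 is a subset of the cross-section at z = 9.1.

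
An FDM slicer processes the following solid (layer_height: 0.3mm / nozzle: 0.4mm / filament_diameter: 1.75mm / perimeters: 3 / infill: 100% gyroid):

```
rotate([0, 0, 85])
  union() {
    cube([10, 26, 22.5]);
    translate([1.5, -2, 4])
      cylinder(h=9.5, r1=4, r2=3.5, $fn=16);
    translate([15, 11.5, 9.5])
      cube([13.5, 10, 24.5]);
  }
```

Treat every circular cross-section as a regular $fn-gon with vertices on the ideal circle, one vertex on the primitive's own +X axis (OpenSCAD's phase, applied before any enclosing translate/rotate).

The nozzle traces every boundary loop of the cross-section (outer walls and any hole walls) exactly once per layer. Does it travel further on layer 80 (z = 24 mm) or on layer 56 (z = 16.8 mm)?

Layer 80 (z = 24): the cube is not intersected at this z (z outside [0, 22.5]); the cone at (1.5, -2) does not reach this height (z outside [4, 13.5]); the cube at (15, 11.5) (footprint 13.5×10) is included at this height (perimeter 47.00 mm); Taking the union: only the 13.5×10 cube at (15, 11.5) is present, so the union is just that shape — boundary = 47.00 mm; (rotated 85° about Z; rotation is an isometry so areas/perimeters/island counts are preserved). So its perimeter = 47.00 mm. Layer 56 (z = 16.8): the cube is present — its section is the full 10×26 rectangle (perimeter 72.00 mm); the cone at (1.5, -2) does not reach this height (z outside [4, 13.5]); the 13.5×10 cube at (15, 11.5) contributes its full rectangle (perimeter 47.00 mm); Combining (union): the 2 present regions are separate (no shared area or edge), so areas and boundary lengths simply add and each stays a separate island — boundary = 119.00 mm; (rotated 85° about Z; rotation is an isometry so areas/perimeters/island counts are preserved). So its perimeter = 119.00 mm. Layer 56 is larger (119.00 vs 47.00 mm).

layer 56 (z = 16.8 mm)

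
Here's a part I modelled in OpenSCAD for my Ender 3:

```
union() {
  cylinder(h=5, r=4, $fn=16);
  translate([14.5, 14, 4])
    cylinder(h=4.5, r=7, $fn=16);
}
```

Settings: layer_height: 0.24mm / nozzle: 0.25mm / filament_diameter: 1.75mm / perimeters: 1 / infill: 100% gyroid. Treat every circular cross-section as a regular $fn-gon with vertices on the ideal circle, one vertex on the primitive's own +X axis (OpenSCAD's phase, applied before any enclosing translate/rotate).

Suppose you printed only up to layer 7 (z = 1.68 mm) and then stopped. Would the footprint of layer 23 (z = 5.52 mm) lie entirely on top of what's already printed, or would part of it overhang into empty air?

part overhangs

Compare the two slices. At z = 1.68: the r=4 cylinder contributes a regular 16-gon of circumradius 4 (area = (16/2)·4.000²·sin(360°/16) = 48.98 mm²); the cylinder at (14.5, 14) does not reach this height (z outside [4, 8.5]); Merging all regions: only the r=4 cylinder is present, so the union is just that shape — area = 48.98 mm². At z = 5.52: the cylinder is absent (z outside [0, 5]); the r=7 cylinder at (14.5, 14) contributes a regular 16-gon of circumradius 7 (area = (16/2)·7.000²·sin(360°/16) = 150.01 mm²); Combining (union): only the r=7 cylinder at (14.5, 14) is present, so the union is just that shape — area = 150.01 mm². Checking containment: at z = 5.52 the cross-section extends beyond the z = 1.68 cross-section by about 150.01 mm².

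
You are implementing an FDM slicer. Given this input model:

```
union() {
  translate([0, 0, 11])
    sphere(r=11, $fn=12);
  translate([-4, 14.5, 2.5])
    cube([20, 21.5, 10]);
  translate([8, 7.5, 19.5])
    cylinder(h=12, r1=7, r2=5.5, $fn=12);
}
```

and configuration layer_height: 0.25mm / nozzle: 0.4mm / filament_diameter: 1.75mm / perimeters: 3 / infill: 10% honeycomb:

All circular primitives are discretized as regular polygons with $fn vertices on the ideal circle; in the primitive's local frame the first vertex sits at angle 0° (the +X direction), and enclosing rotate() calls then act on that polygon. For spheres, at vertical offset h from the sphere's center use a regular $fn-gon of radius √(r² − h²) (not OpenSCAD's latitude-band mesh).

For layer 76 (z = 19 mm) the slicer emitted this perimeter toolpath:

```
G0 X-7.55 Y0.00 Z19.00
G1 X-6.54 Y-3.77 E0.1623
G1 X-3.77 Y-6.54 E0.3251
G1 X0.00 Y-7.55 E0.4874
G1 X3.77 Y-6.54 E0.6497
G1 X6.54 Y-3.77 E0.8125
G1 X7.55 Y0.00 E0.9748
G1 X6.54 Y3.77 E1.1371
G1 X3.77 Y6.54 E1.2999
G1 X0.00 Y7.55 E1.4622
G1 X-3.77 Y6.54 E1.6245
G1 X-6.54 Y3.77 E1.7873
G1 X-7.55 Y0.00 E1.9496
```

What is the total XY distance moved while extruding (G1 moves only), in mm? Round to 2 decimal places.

Sum the Euclidean lengths of each G1 segment: total = 46.89 mm.

46.89 mm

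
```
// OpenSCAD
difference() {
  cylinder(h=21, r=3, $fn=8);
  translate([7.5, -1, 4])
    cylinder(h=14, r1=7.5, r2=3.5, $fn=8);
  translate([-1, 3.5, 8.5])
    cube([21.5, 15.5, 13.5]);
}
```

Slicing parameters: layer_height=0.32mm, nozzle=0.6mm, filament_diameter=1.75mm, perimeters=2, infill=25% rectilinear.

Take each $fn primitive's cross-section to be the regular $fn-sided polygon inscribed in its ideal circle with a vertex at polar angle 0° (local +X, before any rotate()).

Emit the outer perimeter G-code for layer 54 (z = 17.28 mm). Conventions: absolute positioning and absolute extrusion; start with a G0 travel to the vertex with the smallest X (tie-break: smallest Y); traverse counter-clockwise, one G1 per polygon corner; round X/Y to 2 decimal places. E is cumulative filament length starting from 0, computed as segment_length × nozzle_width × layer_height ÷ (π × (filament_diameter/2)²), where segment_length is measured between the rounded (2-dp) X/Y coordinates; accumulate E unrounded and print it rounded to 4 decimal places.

G0 X-3.00 Y0.00 Z17.28
G1 X-2.12 Y-2.12 E0.1832
G1 X0.00 Y-3.00 E0.3665
G1 X2.12 Y-2.12 E0.5497
G1 X3.00 Y0.00 E0.7329
G1 X2.12 Y2.12 E0.9161
G1 X0.00 Y3.00 E1.0994
G1 X-2.12 Y2.12 E1.2826
G1 X-3.00 Y0.00 E1.4658

At z = 17.28 mm: the cylinder: section is a regular 8-gon, circumradius r=3; the cone at (7.5, -1): at t=0.949 of its height the radius interpolates to r₁+(r₂−r₁)t = 3.706, giving a regular 8-gon of that circumradius; the cube at (-1, 3.5) (footprint 21.5×15.5) is included at this height; Taking the first minus the rest: starting from the r=3 cylinder, the cone at (7.5, -1) misses the remaining region (no effect); the 21.5×15.5 cube at (-1, 3.5) misses the remaining region (no effect) — 1 connected region. The outline is a single polygon with 8 vertices. Extrusion per mm of travel: 0.6 × 0.32 / (π × 0.875²) = 0.079824. Accumulating E over each segment gives final E = 1.4658.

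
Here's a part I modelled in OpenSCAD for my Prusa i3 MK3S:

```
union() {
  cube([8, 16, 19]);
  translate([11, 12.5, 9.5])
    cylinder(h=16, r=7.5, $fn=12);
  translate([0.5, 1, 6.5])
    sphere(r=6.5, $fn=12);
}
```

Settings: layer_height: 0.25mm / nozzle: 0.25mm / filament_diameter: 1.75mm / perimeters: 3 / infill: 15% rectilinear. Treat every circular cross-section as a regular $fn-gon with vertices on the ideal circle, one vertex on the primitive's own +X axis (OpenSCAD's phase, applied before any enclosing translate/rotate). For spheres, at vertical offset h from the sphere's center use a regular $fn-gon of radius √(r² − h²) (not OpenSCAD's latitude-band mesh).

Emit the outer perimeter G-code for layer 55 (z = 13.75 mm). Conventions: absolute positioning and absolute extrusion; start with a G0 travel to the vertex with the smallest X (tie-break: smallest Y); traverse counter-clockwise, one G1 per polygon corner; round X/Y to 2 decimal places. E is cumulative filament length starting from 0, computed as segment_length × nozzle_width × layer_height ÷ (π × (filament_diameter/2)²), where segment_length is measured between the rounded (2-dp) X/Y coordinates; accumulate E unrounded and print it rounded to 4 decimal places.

At z = 13.75 mm: the cube is present — its section is the full 8×16 rectangle; the r=7.5 cylinder at (11, 12.5) gives a regular 12-gon of circumradius 7.5 (constant along its height); the sphere at (0.5, 1) does not reach this height (|z−center|=7.250 > r=6.5); Taking the union: the regions partially overlap (shared area 35.00 mm²), so overlapping operands fuse into one piece — 1 connected region. The outline is a single polygon with 14 vertices. Extrusion per mm of travel: 0.25 × 0.25 / (π × 0.875²) = 0.025984. Accumulating E over each segment gives final E = 1.7845.

G0 X0.00 Y0.00 Z13.75
G1 X8.00 Y0.00 E0.2079
G1 X8.00 Y5.80 E0.3586
G1 X11.00 Y5.00 E0.4393
G1 X14.75 Y6.00 E0.5401
G1 X17.50 Y8.75 E0.6412
G1 X18.50 Y12.50 E0.7420
G1 X17.50 Y16.25 E0.8429
G1 X14.75 Y19.00 E0.9439
G1 X11.00 Y20.00 E1.0448
G1 X7.25 Y19.00 E1.1456
G1 X4.50 Y16.25 E1.2467
G1 X4.44 Y16.00 E1.2533
G1 X0.00 Y16.00 E1.3687
G1 X0.00 Y0.00 E1.7845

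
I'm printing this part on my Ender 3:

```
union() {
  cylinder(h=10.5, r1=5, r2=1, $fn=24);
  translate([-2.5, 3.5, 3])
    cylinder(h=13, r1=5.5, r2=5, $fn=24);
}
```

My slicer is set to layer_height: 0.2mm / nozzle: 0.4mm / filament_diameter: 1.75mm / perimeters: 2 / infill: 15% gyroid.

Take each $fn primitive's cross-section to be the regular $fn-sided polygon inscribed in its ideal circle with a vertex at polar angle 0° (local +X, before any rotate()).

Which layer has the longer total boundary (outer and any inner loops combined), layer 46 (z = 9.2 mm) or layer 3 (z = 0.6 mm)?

Layer 46 (z = 9.2): the cone: at t=0.876 of its height the radius interpolates to r₁+(r₂−r₁)t = 1.495, giving a regular 24-gon of that circumradius (perimeter = 2·24·1.495·sin(180°/24) = 9.37 mm); the cone at (-2.5, 3.5) (r1=5.5→r2=5) has section circumradius 5.262 here — a regular 24-gon (perimeter = 2·24·5.262·sin(180°/24) = 32.96 mm); Taking the union: the regions partially overlap (shared area 5.93 mm²), so the edge portions inside another operand are dropped and the merged outline is re-measured after clipping — boundary = 33.46 mm. So its perimeter = 33.46 mm. Layer 3 (z = 0.6): the cone contributes a regular 24-gon of circumradius 4.771 (interpolated between r1=5 and r2=1 at t=0.057) (perimeter = 2·24·4.771·sin(180°/24) = 29.89 mm); the cone at (-2.5, 3.5) is absent (z outside [3, 16]); Combining (union): only the cone is present, so the union is just that shape — boundary = 29.89 mm. So its perimeter = 29.89 mm. Layer 46 is larger (33.46 vs 29.89 mm).

layer 46 (z = 9.2 mm)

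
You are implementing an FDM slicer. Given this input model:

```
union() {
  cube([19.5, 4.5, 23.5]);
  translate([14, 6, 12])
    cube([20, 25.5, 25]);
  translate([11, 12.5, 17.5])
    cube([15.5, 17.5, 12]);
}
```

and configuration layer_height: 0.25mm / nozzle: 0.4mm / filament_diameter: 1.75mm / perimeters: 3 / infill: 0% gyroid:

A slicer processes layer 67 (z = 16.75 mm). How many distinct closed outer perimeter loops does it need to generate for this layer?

At z = 16.75 mm: the 19.5×4.5 cube contributes its full rectangle; the cube at (14, 6) (footprint 20×25.5) is included at this height; the cube at (11, 12.5) does not reach this height (z outside [17.5, 29.5]); Merging all regions: the 2 present regions are separate (no shared area or edge), so areas and boundary lengths simply add and each stays a separate island — 2 connected regions. The result has 2 disconnected regions.

2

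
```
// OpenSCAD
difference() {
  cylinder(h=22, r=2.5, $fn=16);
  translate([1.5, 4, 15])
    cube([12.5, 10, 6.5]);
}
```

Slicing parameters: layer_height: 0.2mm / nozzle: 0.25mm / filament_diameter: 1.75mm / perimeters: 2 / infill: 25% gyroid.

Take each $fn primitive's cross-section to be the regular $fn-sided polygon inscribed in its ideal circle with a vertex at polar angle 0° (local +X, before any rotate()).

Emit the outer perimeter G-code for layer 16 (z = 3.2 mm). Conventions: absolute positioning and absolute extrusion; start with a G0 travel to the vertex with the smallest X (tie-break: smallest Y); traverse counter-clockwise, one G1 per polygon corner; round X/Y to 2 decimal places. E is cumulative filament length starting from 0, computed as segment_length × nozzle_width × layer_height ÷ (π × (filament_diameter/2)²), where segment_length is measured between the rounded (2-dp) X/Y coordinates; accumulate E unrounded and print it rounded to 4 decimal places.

At z = 3.2 mm: the r=2.5 cylinder contributes a regular 16-gon of circumradius 2.5; the cube at (1.5, 4) is not intersected at this z (z outside [15, 21.5]); After the difference (first − rest): none of the subtracted shapes is present at this height, so the r=2.5 cylinder is unchanged — 1 connected region. The outline is a single polygon with 16 vertices. Extrusion per mm of travel: 0.25 × 0.2 / (π × 0.875²) = 0.020788. Accumulating E over each segment gives final E = 0.3246.

G0 X-2.50 Y0.00 Z3.20
G1 X-2.31 Y-0.96 E0.0203
G1 X-1.77 Y-1.77 E0.0406
G1 X-0.96 Y-2.31 E0.0608
G1 X0.00 Y-2.50 E0.0812
G1 X0.96 Y-2.31 E0.1015
G1 X1.77 Y-1.77 E0.1217
G1 X2.31 Y-0.96 E0.1420
G1 X2.50 Y0.00 E0.1623
G1 X2.31 Y0.96 E0.1827
G1 X1.77 Y1.77 E0.2029
G1 X0.96 Y2.31 E0.2231
G1 X0.00 Y2.50 E0.2435
G1 X-0.96 Y2.31 E0.2638
G1 X-1.77 Y1.77 E0.2841
G1 X-2.31 Y0.96 E0.3043
G1 X-2.50 Y0.00 E0.3246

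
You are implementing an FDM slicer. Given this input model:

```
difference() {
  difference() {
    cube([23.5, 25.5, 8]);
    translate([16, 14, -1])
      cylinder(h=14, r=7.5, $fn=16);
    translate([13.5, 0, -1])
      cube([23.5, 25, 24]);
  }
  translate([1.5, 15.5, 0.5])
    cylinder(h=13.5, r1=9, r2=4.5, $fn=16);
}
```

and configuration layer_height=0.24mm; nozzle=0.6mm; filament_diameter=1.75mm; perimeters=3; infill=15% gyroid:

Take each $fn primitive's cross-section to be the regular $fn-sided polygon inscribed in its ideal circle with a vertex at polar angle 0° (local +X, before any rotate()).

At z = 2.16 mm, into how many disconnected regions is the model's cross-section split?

At z = 2.16 mm: the cube is present — its section is the full 23.5×25.5 rectangle; the r=7.5 cylinder at (16, 14) gives a regular 16-gon of circumradius 7.5 (constant along its height); the cube at (13.5, 0) is present — its section is the full 23.5×25 rectangle; After the difference (first − rest): starting from the 23.5×25.5 cube, the r=7.5 cylinder at (16, 14) lies inside it touching the edge (removes its full 172.21 mm²); the 23.5×25 cube at (13.5, 0) partially overlaps it — only the 127.64 mm² overlap (of its 587.50 mm²) is removed, clipping the outline — 1 connected region; the cone at (1.5, 15.5): at t=0.123 of its height the radius interpolates to r₁+(r₂−r₁)t = 8.447, giving a regular 16-gon of that circumradius; Taking the first minus the rest: starting from that combined region, the cone at (1.5, 15.5) partially overlaps it — only the 129.46 mm² overlap (of its 218.42 mm²) is removed, clipping the outline — 2 connected regions. The result has 2 disconnected regions.

2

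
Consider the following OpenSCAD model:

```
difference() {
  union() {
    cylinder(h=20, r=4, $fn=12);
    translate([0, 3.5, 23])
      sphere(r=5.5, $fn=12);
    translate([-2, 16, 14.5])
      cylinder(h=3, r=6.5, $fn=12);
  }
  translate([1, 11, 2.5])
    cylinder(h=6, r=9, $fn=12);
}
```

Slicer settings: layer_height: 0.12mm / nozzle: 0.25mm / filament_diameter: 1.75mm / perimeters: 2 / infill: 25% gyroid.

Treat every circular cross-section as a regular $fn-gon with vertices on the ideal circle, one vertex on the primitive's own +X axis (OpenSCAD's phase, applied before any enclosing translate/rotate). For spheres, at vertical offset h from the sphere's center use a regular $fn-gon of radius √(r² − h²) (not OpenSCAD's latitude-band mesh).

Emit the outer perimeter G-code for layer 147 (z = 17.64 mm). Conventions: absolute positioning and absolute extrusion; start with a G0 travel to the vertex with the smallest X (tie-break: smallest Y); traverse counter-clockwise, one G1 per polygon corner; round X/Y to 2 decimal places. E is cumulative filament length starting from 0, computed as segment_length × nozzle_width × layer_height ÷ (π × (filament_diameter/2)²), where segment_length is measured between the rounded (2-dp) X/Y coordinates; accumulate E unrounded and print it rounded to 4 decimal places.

G0 X-4.00 Y0.00 Z17.64
G1 X-3.46 Y-2.00 E0.0258
G1 X-2.00 Y-3.46 E0.0516
G1 X0.00 Y-4.00 E0.0774
G1 X2.00 Y-3.46 E0.1033
G1 X3.46 Y-2.00 E0.1290
G1 X4.00 Y0.00 E0.1549
G1 X3.46 Y2.00 E0.1807
G1 X2.00 Y3.46 E0.2064
G1 X1.18 Y3.68 E0.2170
G1 X1.07 Y4.12 E0.2227
G1 X0.62 Y4.57 E0.2306
G1 X0.00 Y4.73 E0.2386
G1 X-0.62 Y4.57 E0.2466
G1 X-1.07 Y4.12 E0.2545
G1 X-1.18 Y3.68 E0.2602
G1 X-2.00 Y3.46 E0.2708
G1 X-3.46 Y2.00 E0.2965
G1 X-4.00 Y0.00 E0.3224

At z = 17.64 mm: the r=4 cylinder contributes a regular 12-gon of circumradius 4; the r=5.5 sphere at (0, 3.5) slices to a regular 12-gon of circumradius 1.233 (√(r²−h²) with h=5.36 from center); the cylinder at (-2, 16) is absent (z outside [14.5, 17.5]); Combining (union): the regions partially overlap (shared area 3.10 mm²), so overlapping operands fuse into one piece — 1 connected region; the cylinder at (1, 11) is absent (z outside [2.5, 8.5]); Subtracting the remaining from the first: none of the subtracted shapes is present at this height, so that combined region is unchanged — 1 connected region. The outline is a single polygon with 18 vertices. Extrusion per mm of travel: 0.25 × 0.12 / (π × 0.875²) = 0.012473. Accumulating E over each segment gives final E = 0.3224.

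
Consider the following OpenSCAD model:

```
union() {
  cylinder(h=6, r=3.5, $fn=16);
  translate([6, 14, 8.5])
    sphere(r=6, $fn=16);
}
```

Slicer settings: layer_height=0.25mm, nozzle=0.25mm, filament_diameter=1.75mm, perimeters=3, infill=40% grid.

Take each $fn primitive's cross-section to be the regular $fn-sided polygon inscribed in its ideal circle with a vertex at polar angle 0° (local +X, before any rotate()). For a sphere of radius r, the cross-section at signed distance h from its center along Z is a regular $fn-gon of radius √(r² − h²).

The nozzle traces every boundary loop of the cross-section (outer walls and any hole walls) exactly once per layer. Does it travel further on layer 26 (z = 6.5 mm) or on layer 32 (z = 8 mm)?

Layer 26 (z = 6.5): the cylinder is not intersected at this z (z outside [0, 6]); the sphere at (6, 14): section is a regular 16-gon, circumradius = √(r²−h²) = √(6²−2²) = 5.657 (perimeter = 2·16·5.657·sin(180°/16) = 35.32 mm); Taking the union: only the r=6 sphere at (6, 14) is present, so the union is just that shape — boundary = 35.32 mm. So its perimeter = 35.32 mm. Layer 32 (z = 8): the cylinder does not reach this height (z outside [0, 6]); the sphere at (6, 14): section is a regular 16-gon, circumradius = √(r²−h²) = √(6²−0.5²) = 5.979 (perimeter = 2·16·5.979·sin(180°/16) = 37.33 mm); Merging all regions: only the r=6 sphere at (6, 14) is present, so the union is just that shape — boundary = 37.33 mm. So its perimeter = 37.33 mm. Layer 32 is larger (37.33 vs 35.32 mm).

layer 32 (z = 8 mm)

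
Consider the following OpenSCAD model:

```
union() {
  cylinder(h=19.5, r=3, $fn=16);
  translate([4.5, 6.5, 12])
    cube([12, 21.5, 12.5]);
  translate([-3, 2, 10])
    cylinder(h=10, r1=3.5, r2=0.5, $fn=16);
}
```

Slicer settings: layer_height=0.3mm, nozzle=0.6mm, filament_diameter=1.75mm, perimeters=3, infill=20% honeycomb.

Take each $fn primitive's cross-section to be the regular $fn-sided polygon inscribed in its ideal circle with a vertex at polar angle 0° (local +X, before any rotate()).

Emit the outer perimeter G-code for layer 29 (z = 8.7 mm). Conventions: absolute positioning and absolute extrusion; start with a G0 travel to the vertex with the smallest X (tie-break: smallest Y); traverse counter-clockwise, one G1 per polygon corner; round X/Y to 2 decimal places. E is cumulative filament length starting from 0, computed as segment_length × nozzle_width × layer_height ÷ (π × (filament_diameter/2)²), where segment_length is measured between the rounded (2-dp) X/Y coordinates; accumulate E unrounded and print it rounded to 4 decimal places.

G0 X-3.00 Y0.00 Z8.70
G1 X-2.77 Y-1.15 E0.0878
G1 X-2.12 Y-2.12 E0.1751
G1 X-1.15 Y-2.77 E0.2625
G1 X0.00 Y-3.00 E0.3503
G1 X1.15 Y-2.77 E0.4381
G1 X2.12 Y-2.12 E0.5254
G1 X2.77 Y-1.15 E0.6128
G1 X3.00 Y0.00 E0.7006
G1 X2.77 Y1.15 E0.7883
G1 X2.12 Y2.12 E0.8757
G1 X1.15 Y2.77 E0.9631
G1 X0.00 Y3.00 E1.0509
G1 X-1.15 Y2.77 E1.1386
G1 X-2.12 Y2.12 E1.2260
G1 X-2.77 Y1.15 E1.3134
G1 X-3.00 Y0.00 E1.4012

At z = 8.7 mm: the r=3 cylinder gives a regular 16-gon of circumradius 3 (constant along its height); the cube at (4.5, 6.5) is absent (z outside [12, 24.5]); the cone at (-3, 2) is not intersected at this z (z outside [10, 20]); Combining (union): only the r=3 cylinder is present, so the union is just that shape — 1 connected region. The outline is a single polygon with 16 vertices. Extrusion per mm of travel: 0.6 × 0.3 / (π × 0.875²) = 0.074835. Accumulating E over each segment gives final E = 1.4012.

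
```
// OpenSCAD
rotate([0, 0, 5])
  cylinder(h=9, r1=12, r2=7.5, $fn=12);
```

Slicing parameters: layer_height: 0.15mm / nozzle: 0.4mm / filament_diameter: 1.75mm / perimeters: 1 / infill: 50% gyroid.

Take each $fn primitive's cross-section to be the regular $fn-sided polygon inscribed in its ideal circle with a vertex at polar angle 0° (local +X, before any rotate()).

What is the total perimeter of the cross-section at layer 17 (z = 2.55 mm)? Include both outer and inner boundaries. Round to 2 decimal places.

66.62 mm

At z = 2.55 mm: the cone (r1=12→r2=7.5) has section circumradius 10.725 here — a regular 12-gon (perimeter = 2·12·10.725·sin(180°/12) = 66.62 mm); (whole slice rotated 5° about Z — lengths, areas and connectivity unchanged). Overall, the cross-section is a single solid region. Total boundary length (outer) = 66.62 mm.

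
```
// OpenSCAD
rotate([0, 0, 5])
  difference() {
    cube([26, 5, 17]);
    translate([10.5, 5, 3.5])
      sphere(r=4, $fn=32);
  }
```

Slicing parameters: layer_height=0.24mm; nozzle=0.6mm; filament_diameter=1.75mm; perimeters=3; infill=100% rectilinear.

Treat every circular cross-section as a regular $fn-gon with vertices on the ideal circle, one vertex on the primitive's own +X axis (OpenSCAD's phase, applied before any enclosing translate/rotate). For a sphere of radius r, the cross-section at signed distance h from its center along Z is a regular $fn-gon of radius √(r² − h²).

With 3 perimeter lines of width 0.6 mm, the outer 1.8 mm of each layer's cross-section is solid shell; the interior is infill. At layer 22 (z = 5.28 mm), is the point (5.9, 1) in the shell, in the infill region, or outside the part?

At z = 5.28 mm: the cube (footprint 26×5) is included at this height; the r=4 sphere at (10.5, 5) contributes a regular 32-gon of circumradius √(4²−1.78²) = 3.582; Subtracting the remaining from the first: starting from the 26×5 cube, the r=4 sphere at (10.5, 5) partially overlaps it — only the 20.03 mm² overlap (of its 40.05 mm²) is removed, clipping the outline — 1 connected region; (rotated 5° about Z; rotation is an isometry so areas/perimeters/island counts are preserved). Overall, the cross-section is a single solid region. Undo the 5° rotation: the query point maps to (5.965, 0.482) in the un-rotated model frame. The nearest boundary edge runs (26.00, 0.00)→(0.00, 0.00); distance from the point to it = 0.48 mm. The point is inside the cross-section, 0.48 mm from the nearest boundary — within the 1.8 mm shell band (3 × 0.6).

shell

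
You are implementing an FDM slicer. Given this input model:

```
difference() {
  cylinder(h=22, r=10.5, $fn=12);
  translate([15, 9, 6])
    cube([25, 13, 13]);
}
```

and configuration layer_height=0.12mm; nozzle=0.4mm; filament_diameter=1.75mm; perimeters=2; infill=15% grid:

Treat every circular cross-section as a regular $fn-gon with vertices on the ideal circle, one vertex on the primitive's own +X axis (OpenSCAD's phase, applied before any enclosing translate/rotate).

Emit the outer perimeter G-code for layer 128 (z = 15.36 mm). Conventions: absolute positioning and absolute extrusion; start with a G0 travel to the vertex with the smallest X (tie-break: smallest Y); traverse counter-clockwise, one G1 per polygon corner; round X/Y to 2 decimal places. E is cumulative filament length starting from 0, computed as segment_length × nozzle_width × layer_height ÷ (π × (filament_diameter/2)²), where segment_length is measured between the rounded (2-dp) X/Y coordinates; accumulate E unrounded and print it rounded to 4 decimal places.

G0 X-10.50 Y0.00 Z15.36
G1 X-9.09 Y-5.25 E0.1085
G1 X-5.25 Y-9.09 E0.2169
G1 X0.00 Y-10.50 E0.3253
G1 X5.25 Y-9.09 E0.4338
G1 X9.09 Y-5.25 E0.5422
G1 X10.50 Y0.00 E0.6507
G1 X9.09 Y5.25 E0.7592
G1 X5.25 Y9.09 E0.8675
G1 X0.00 Y10.50 E0.9760
G1 X-5.25 Y9.09 E1.0845
G1 X-9.09 Y5.25 E1.1929
G1 X-10.50 Y0.00 E1.3013

At z = 15.36 mm: the cylinder: section is a regular 12-gon, circumradius r=10.5; the 25×13 cube at (15, 9) contributes its full rectangle; Taking the first minus the rest: starting from the r=10.5 cylinder, the 25×13 cube at (15, 9) misses the remaining region (no effect) — 1 connected region. The outline is a single polygon with 12 vertices. Extrusion per mm of travel: 0.4 × 0.12 / (π × 0.875²) = 0.019956. Accumulating E over each segment gives final E = 1.3013.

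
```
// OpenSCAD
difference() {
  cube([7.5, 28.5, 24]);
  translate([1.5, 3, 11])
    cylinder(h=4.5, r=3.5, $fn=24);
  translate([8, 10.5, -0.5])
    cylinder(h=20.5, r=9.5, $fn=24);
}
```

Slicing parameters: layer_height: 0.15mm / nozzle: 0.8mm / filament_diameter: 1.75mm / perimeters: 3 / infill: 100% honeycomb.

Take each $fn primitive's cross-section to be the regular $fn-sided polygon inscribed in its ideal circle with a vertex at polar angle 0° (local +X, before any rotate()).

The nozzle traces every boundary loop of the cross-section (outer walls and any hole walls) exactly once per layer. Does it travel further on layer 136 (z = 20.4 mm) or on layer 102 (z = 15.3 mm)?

layer 136 (z = 20.4 mm)

Layer 136 (z = 20.4): the 7.5×28.5 cube contributes its full rectangle (perimeter 72.00 mm); the cylinder at (1.5, 3) is not intersected at this z (z outside [11, 15.5]); the cylinder at (8, 10.5) is absent (z outside [-0.5, 20]); Taking the first minus the rest: none of the subtracted shapes is present at this height, so the 7.5×28.5 cube is unchanged — boundary = 72.00 mm. So its perimeter = 72.00 mm. Layer 102 (z = 15.3): the cube is present — its section is the full 7.5×28.5 rectangle (perimeter 72.00 mm); the r=3.5 cylinder at (1.5, 3) gives a regular 24-gon of circumradius 3.5 (constant along its height) (perimeter = 2·24·3.500·sin(180°/24) = 21.93 mm); the r=9.5 cylinder at (8, 10.5) gives a regular 24-gon of circumradius 9.5 (constant along its height) (perimeter = 2·24·9.500·sin(180°/24) = 59.52 mm); Taking the first minus the rest: starting from the 7.5×28.5 cube, the r=3.5 cylinder at (1.5, 3) partially overlaps it — only the 28.00 mm² overlap (of its 38.05 mm²) is removed, clipping the outline; the r=9.5 cylinder at (8, 10.5) partially overlaps it — only the 106.64 mm² overlap (of its 280.30 mm²) is removed, clipping the outline — boundary = 48.45 mm. So its perimeter = 48.45 mm. Layer 136 is larger (72.00 vs 48.45 mm).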